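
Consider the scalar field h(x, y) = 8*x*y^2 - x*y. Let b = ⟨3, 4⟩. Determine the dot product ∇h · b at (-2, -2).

366

∂h/∂x = 8*y^2 - y
∂h/∂y = 16*x*y - x
∇h at (-2, -2) = (34, 66)
∇h · b = (34)(3) + (66)(4) = 366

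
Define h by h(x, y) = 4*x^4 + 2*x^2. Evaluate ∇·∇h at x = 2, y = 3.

196

∂²h/∂x² = 4*(12*x^2 + 1)
∂²h/∂y² = 0
∇²h = 48*x^2 + 4
At (2, 3): 196.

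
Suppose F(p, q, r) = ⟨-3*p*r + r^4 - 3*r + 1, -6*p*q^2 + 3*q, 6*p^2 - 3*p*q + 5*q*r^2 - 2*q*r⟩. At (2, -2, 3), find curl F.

(33, 69, -24)

(∇×F)₁ = ∂F₃/∂q − ∂F₂/∂r = -3*p + 5*r^2 - 2*r
(∇×F)₂ = ∂F₁/∂r − ∂F₃/∂p = -15*p + 3*q + 4*r^3 - 3
(∇×F)₃ = ∂F₂/∂p − ∂F₁/∂q = -6*q^2
∇×F = (-3*p + 5*r^2 - 2*r, -15*p + 3*q + 4*r^3 - 3, -6*q^2)
At (2, -2, 3): (33, 69, -24).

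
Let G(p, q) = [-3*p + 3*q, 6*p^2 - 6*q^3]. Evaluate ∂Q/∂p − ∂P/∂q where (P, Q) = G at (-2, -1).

-27

∂G₂/∂p = 12*p
∂G₁/∂q = 3
Scalar curl = 12*p - 3
At (-2, -1): -27.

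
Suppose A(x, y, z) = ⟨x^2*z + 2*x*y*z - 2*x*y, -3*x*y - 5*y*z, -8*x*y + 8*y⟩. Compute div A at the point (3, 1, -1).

∂A₁/∂x = 2*x*z + 2*y*z - 2*y
∂A₂/∂y = -3*x - 5*z
∂A₃/∂z = 0
∇·A = 2*x*z - 3*x + 2*y*z - 2*y - 5*z
At (3, 1, -1): -14.

-14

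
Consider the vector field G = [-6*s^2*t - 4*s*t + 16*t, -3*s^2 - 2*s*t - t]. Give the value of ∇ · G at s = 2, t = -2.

51

∂G₁/∂s = -12*s*t - 4*t
∂G₂/∂t = -2*s - 1
∇·G = -12*s*t - 2*s - 4*t - 1
At (2, -2): 51.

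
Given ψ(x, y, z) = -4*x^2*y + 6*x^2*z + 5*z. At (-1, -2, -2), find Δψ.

∂²ψ/∂x² = 4*(-2*y + 3*z)
∂²ψ/∂y² = 0
∂²ψ/∂z² = 0
∇²ψ = -8*y + 12*z
At (-1, -2, -2): -8.

-8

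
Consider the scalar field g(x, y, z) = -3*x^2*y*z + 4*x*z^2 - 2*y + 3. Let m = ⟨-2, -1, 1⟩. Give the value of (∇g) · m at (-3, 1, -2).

9

∂g/∂x = -6*x*y*z + 4*z^2
∂g/∂y = -3*x^2*z - 2
∂g/∂z = -3*x^2*y + 8*x*z
∇g at (-3, 1, -2) = (-20, 52, 21)
∇g · m = (-20)(-2) + (52)(-1) + (21)(1) = 9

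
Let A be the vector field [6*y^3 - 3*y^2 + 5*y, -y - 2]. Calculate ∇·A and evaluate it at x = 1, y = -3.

-1

∂A₁/∂x = 0
∂A₂/∂y = -1
∇·A = -1
At (1, -3): -1.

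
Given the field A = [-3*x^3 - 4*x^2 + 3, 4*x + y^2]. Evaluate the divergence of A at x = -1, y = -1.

-3

∂A₁/∂x = -9*x^2 - 8*x
∂A₂/∂y = 2*y
∇·A = -9*x^2 - 8*x + 2*y
At (-1, -1): -3.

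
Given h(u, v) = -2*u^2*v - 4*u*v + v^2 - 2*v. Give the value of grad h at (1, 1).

∂h/∂u = -4*u*v - 4*v
∂h/∂v = -2*u^2 - 4*u + 2*v - 2
∇h = (-4*u*v - 4*v, -2*u^2 - 4*u + 2*v - 2)
At (1, 1): (-8, -6).

(-8, -6)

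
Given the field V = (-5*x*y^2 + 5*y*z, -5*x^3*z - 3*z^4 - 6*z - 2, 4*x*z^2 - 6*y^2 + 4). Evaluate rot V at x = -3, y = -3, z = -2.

(∇×V)₁ = ∂V₃/∂y − ∂V₂/∂z = 5*x^3 - 12*y + 12*z^3 + 6
(∇×V)₂ = ∂V₁/∂z − ∂V₃/∂x = 5*y - 4*z^2
(∇×V)₃ = ∂V₂/∂x − ∂V₁/∂y = -15*x^2*z + 10*x*y - 5*z
∇×V = (5*x^3 - 12*y + 12*z^3 + 6, 5*y - 4*z^2, -15*x^2*z + 10*x*y - 5*z)
At (-3, -3, -2): (-189, -31, 370).

(-189, -31, 370)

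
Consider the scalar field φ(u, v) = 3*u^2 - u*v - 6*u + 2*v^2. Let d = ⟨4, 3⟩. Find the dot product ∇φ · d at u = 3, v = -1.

31

∂φ/∂u = 6*u - v - 6
∂φ/∂v = -u + 4*v
∇φ at (3, -1) = (13, -7)
∇φ · d = (13)(4) + (-7)(3) = 31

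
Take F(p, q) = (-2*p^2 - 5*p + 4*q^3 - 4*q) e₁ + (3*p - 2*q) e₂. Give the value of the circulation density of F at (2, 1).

∂F₂/∂p = 3
∂F₁/∂q = 12*q^2 - 4
Scalar curl = -12*q^2 + 7
At (2, 1): -5.

-5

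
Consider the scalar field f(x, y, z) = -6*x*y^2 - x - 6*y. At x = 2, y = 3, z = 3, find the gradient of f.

(-55, -78, 0)

∂f/∂x = -6*y^2 - 1
∂f/∂y = -12*x*y - 6
∂f/∂z = 0
∇f = (-6*y^2 - 1, -12*x*y - 6, 0)
At (2, 3, 3): (-55, -78, 0).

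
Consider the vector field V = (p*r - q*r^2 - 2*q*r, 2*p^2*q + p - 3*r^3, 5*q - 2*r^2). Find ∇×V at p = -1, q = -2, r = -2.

(41, -5, 9)

(∇×V)₁ = ∂V₃/∂q − ∂V₂/∂r = 9*r^2 + 5
(∇×V)₂ = ∂V₁/∂r − ∂V₃/∂p = p - 2*q*r - 2*q
(∇×V)₃ = ∂V₂/∂p − ∂V₁/∂q = 4*p*q + r^2 + 2*r + 1
∇×V = (9*r^2 + 5, p - 2*q*r - 2*q, 4*p*q + r^2 + 2*r + 1)
At (-1, -2, -2): (41, -5, 9).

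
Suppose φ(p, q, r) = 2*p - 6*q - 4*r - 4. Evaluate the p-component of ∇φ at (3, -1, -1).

(∇φ)_1 = ∂φ/∂p = 2
At (3, -1, -1): 2.

2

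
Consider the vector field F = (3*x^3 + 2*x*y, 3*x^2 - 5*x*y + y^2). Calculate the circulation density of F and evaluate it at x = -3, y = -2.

∂F₂/∂x = 6*x - 5*y
∂F₁/∂y = 2*x
Scalar curl = 4*x - 5*y
At (-3, -2): -2.

-2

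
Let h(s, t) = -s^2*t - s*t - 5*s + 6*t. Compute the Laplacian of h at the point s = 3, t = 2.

-4

∂²h/∂s² = -2*t
∂²h/∂t² = 0
∇²h = -2*t
At (3, 2): -4.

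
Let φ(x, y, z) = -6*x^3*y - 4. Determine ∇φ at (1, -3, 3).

(54, -6, 0)

∂φ/∂x = -18*x^2*y
∂φ/∂y = -6*x^3
∂φ/∂z = 0
∇φ = (-18*x^2*y, -6*x^3, 0)
At (1, -3, 3): (54, -6, 0).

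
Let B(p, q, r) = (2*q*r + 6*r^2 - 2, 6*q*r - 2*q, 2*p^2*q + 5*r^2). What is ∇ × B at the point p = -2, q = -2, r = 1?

(20, -8, -2)

(∇×B)₁ = ∂B₃/∂q − ∂B₂/∂r = 2*p^2 - 6*q
(∇×B)₂ = ∂B₁/∂r − ∂B₃/∂p = -4*p*q + 2*q + 12*r
(∇×B)₃ = ∂B₂/∂p − ∂B₁/∂q = -2*r
∇×B = (2*p^2 - 6*q, -4*p*q + 2*q + 12*r, -2*r)
At (-2, -2, 1): (20, -8, -2).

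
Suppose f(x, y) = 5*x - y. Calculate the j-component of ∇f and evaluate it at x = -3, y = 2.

-1

(∇f)_2 = ∂f/∂y = -1
At (-3, 2): -1.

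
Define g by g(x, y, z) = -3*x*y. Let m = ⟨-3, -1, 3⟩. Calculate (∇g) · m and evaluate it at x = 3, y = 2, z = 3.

27

∂g/∂x = -3*y
∂g/∂y = -3*x
∂g/∂z = 0
∇g at (3, 2, 3) = (-6, -9, 0)
∇g · m = (-6)(-3) + (-9)(-1) + (0)(3) = 27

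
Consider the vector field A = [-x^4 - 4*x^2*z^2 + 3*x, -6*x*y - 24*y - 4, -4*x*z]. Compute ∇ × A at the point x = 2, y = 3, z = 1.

(0, -28, -18)

(∇×A)₁ = ∂A₃/∂y − ∂A₂/∂z = 0
(∇×A)₂ = ∂A₁/∂z − ∂A₃/∂x = -8*x^2*z + 4*z
(∇×A)₃ = ∂A₂/∂x − ∂A₁/∂y = -6*y
∇×A = (0, -8*x^2*z + 4*z, -6*y)
At (2, 3, 1): (0, -28, -18).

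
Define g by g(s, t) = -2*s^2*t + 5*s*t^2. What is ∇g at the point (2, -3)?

∂g/∂s = -4*s*t + 5*t^2
∂g/∂t = -2*s^2 + 10*s*t
∇g = (-4*s*t + 5*t^2, -2*s^2 + 10*s*t)
At (2, -3): (69, -68).

(69, -68)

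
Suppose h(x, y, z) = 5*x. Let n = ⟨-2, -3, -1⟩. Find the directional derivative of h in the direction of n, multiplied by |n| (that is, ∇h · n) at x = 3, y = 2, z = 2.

-10

∂h/∂x = 5
∂h/∂y = 0
∂h/∂z = 0
∇h at (3, 2, 2) = (5, 0, 0)
∇h · n = (5)(-2) + (0)(-3) + (0)(-1) = -10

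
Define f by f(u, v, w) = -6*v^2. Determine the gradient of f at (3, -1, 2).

(0, 12, 0)

∂f/∂u = 0
∂f/∂v = -12*v
∂f/∂w = 0
∇f = (0, -12*v, 0)
At (3, -1, 2): (0, 12, 0).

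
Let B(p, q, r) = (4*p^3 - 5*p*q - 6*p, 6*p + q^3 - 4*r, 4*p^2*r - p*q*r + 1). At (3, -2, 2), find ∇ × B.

(-2, -52, 21)

(∇×B)₁ = ∂B₃/∂q − ∂B₂/∂r = -p*r + 4
(∇×B)₂ = ∂B₁/∂r − ∂B₃/∂p = -8*p*r + q*r
(∇×B)₃ = ∂B₂/∂p − ∂B₁/∂q = 5*p + 6
∇×B = (-p*r + 4, -8*p*r + q*r, 5*p + 6)
At (3, -2, 2): (-2, -52, 21).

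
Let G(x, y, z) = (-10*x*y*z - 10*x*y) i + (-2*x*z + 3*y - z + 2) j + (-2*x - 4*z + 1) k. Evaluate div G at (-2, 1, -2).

∂G₁/∂x = -10*y*z - 10*y
∂G₂/∂y = 3
∂G₃/∂z = -4
∇·G = -10*y*z - 10*y - 1
At (-2, 1, -2): 9.

9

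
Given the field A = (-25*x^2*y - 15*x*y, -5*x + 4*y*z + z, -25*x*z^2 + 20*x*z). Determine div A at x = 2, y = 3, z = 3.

-593

∂A₁/∂x = -50*x*y - 15*y
∂A₂/∂y = 4*z
∂A₃/∂z = -50*x*z + 20*x
∇·A = -50*x*y - 50*x*z + 20*x - 15*y + 4*z
At (2, 3, 3): -593.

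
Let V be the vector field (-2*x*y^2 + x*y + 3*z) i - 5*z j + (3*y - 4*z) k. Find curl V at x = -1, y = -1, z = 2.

(∇×V)₁ = ∂V₃/∂y − ∂V₂/∂z = 8
(∇×V)₂ = ∂V₁/∂z − ∂V₃/∂x = 3
(∇×V)₃ = ∂V₂/∂x − ∂V₁/∂y = 4*x*y - x
∇×V = (8, 3, 4*x*y - x)
At (-1, -1, 2): (8, 3, 5).

(8, 3, 5)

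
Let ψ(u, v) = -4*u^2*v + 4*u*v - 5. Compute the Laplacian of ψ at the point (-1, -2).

16

∂²ψ/∂u² = -8*v
∂²ψ/∂v² = 0
∇²ψ = -8*v
At (-1, -2): 16.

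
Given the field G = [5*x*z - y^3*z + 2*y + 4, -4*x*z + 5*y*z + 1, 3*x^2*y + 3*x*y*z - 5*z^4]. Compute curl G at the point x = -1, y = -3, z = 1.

(∇×G)₁ = ∂G₃/∂y − ∂G₂/∂z = 3*x^2 + 3*x*z + 4*x - 5*y
(∇×G)₂ = ∂G₁/∂z − ∂G₃/∂x = -6*x*y + 5*x - y^3 - 3*y*z
(∇×G)₃ = ∂G₂/∂x − ∂G₁/∂y = 3*y^2*z - 4*z - 2
∇×G = (3*x^2 + 3*x*z + 4*x - 5*y, -6*x*y + 5*x - y^3 - 3*y*z, 3*y^2*z - 4*z - 2)
At (-1, -3, 1): (11, 13, 21).

(11, 13, 21)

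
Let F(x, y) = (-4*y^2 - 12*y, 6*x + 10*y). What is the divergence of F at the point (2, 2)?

∂F₁/∂x = 0
∂F₂/∂y = 10
∇·F = 10
At (2, 2): 10.

10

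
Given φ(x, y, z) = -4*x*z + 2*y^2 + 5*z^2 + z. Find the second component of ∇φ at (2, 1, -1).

(∇φ)_2 = ∂φ/∂y = 4*y
At (2, 1, -1): 4.

4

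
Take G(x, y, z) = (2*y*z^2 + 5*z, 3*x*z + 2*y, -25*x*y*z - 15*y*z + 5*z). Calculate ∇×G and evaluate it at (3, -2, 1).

(-99, -53, 1)

(∇×G)₁ = ∂G₃/∂y − ∂G₂/∂z = -25*x*z - 3*x - 15*z
(∇×G)₂ = ∂G₁/∂z − ∂G₃/∂x = 29*y*z + 5
(∇×G)₃ = ∂G₂/∂x − ∂G₁/∂y = -2*z^2 + 3*z
∇×G = (-25*x*z - 3*x - 15*z, 29*y*z + 5, -2*z^2 + 3*z)
At (3, -2, 1): (-99, -53, 1).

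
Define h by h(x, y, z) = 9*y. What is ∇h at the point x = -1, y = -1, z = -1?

(0, 9, 0)

∂h/∂x = 0
∂h/∂y = 9
∂h/∂z = 0
∇h = (0, 9, 0)
At (-1, -1, -1): (0, 9, 0).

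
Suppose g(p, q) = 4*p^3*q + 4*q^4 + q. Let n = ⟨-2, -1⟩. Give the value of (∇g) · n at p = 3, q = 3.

-1189

∂g/∂p = 12*p^2*q
∂g/∂q = 4*p^3 + 16*q^3 + 1
∇g at (3, 3) = (324, 541)
∇g · n = (324)(-2) + (541)(-1) = -1189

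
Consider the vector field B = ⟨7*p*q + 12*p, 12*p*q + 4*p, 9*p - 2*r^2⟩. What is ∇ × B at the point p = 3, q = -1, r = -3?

(∇×B)₁ = ∂B₃/∂q − ∂B₂/∂r = 0
(∇×B)₂ = ∂B₁/∂r − ∂B₃/∂p = -9
(∇×B)₃ = ∂B₂/∂p − ∂B₁/∂q = -7*p + 12*q + 4
∇×B = (0, -9, -7*p + 12*q + 4)
At (3, -1, -3): (0, -9, -29).

(0, -9, -29)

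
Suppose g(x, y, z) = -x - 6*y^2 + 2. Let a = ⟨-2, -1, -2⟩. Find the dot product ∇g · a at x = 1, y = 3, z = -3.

38

∂g/∂x = -1
∂g/∂y = -12*y
∂g/∂z = 0
∇g at (1, 3, -3) = (-1, -36, 0)
∇g · a = (-1)(-2) + (-36)(-1) + (0)(-2) = 38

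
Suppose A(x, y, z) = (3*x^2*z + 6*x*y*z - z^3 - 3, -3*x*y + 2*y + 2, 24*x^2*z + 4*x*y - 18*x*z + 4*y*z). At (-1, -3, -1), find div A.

∂A₁/∂x = 6*x*z + 6*y*z
∂A₂/∂y = -3*x + 2
∂A₃/∂z = 24*x^2 - 18*x + 4*y
∇·A = 24*x^2 + 6*x*z - 21*x + 6*y*z + 4*y + 2
At (-1, -3, -1): 59.

59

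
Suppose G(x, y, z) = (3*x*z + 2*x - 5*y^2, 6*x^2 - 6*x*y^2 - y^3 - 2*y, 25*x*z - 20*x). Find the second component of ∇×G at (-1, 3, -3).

92

(∇×G)_2 = ∂G₁/∂z − ∂G₃/∂x
= 3*x − (25*z - 20)
= 3*x - 25*z + 20
At (-1, 3, -3): 92.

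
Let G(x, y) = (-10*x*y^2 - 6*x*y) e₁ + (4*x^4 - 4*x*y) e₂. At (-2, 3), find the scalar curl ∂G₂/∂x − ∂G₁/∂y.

-272

∂G₂/∂x = 16*x^3 - 4*y
∂G₁/∂y = -20*x*y - 6*x
Scalar curl = 16*x^3 + 20*x*y + 6*x - 4*y
At (-2, 3): -272.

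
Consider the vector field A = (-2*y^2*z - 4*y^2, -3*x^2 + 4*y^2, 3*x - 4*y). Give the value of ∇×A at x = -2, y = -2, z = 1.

(∇×A)₁ = ∂A₃/∂y − ∂A₂/∂z = -4
(∇×A)₂ = ∂A₁/∂z − ∂A₃/∂x = -2*y^2 - 3
(∇×A)₃ = ∂A₂/∂x − ∂A₁/∂y = -6*x + 4*y*z + 8*y
∇×A = (-4, -2*y^2 - 3, -6*x + 4*y*z + 8*y)
At (-2, -2, 1): (-4, -11, -12).

(-4, -11, -12)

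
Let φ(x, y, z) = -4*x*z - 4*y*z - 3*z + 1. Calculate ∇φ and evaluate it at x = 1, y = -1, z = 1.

∂φ/∂x = -4*z
∂φ/∂y = -4*z
∂φ/∂z = -4*x - 4*y - 3
∇φ = (-4*z, -4*z, -4*x - 4*y - 3)
At (1, -1, 1): (-4, -4, -3).

(-4, -4, -3)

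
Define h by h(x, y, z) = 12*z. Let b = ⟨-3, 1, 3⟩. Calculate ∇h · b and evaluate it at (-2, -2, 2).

36

∂h/∂x = 0
∂h/∂y = 0
∂h/∂z = 12
∇h at (-2, -2, 2) = (0, 0, 12)
∇h · b = (0)(-3) + (0)(1) + (12)(3) = 36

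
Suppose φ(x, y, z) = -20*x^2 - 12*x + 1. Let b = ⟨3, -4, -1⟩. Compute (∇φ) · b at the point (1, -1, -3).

-156

∂φ/∂x = -40*x - 12
∂φ/∂y = 0
∂φ/∂z = 0
∇φ at (1, -1, -3) = (-52, 0, 0)
∇φ · b = (-52)(3) + (0)(-4) + (0)(-1) = -156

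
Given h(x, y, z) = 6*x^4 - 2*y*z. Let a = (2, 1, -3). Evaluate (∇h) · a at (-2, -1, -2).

-386

∂h/∂x = 24*x^3
∂h/∂y = -2*z
∂h/∂z = -2*y
∇h at (-2, -1, -2) = (-192, 4, 2)
∇h · a = (-192)(2) + (4)(1) + (2)(-3) = -386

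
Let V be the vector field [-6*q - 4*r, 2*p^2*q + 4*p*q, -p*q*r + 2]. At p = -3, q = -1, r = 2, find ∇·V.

∂V₁/∂p = 0
∂V₂/∂q = 2*p^2 + 4*p
∂V₃/∂r = -p*q
∇·V = 2*p^2 - p*q + 4*p
At (-3, -1, 2): 3.

3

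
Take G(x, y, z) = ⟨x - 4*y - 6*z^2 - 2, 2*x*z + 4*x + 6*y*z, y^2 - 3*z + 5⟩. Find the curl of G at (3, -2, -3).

(2, 36, 2)

(∇×G)₁ = ∂G₃/∂y − ∂G₂/∂z = -2*x - 4*y
(∇×G)₂ = ∂G₁/∂z − ∂G₃/∂x = -12*z
(∇×G)₃ = ∂G₂/∂x − ∂G₁/∂y = 2*z + 8
∇×G = (-2*x - 4*y, -12*z, 2*z + 8)
At (3, -2, -3): (2, 36, 2).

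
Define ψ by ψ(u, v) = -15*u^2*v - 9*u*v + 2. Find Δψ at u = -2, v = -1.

∂²ψ/∂u² = -30*v
∂²ψ/∂v² = 0
∇²ψ = -30*v
At (-2, -1): 30.

30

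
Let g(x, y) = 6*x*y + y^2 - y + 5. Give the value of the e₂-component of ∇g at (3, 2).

(∇g)_2 = ∂g/∂y = 6*x + 2*y - 1
At (3, 2): 21.

21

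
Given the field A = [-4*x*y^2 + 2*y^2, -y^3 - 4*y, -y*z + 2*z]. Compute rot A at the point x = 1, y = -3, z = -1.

(∇×A)₁ = ∂A₃/∂y − ∂A₂/∂z = -z
(∇×A)₂ = ∂A₁/∂z − ∂A₃/∂x = 0
(∇×A)₃ = ∂A₂/∂x − ∂A₁/∂y = 8*x*y - 4*y
∇×A = (-z, 0, 8*x*y - 4*y)
At (1, -3, -1): (1, 0, -12).

(1, 0, -12)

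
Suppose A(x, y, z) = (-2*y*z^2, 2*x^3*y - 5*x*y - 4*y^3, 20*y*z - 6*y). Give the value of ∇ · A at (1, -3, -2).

-171

∂A₁/∂x = 0
∂A₂/∂y = 2*x^3 - 5*x - 12*y^2
∂A₃/∂z = 20*y
∇·A = 2*x^3 - 5*x - 12*y^2 + 20*y
At (1, -3, -2): -171.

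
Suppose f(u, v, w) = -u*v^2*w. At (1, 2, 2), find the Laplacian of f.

-4

∂²f/∂u² = 0
∂²f/∂v² = -2*u*w
∂²f/∂w² = 0
∇²f = -2*u*w
At (1, 2, 2): -4.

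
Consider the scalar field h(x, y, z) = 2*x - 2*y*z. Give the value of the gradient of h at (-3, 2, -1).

(2, 2, -4)

∂h/∂x = 2
∂h/∂y = -2*z
∂h/∂z = -2*y
∇h = (2, -2*z, -2*y)
At (-3, 2, -1): (2, 2, -4).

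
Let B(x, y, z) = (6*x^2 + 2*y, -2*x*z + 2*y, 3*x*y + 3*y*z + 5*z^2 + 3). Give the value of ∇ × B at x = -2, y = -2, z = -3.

(-19, 6, 4)

(∇×B)₁ = ∂B₃/∂y − ∂B₂/∂z = 5*x + 3*z
(∇×B)₂ = ∂B₁/∂z − ∂B₃/∂x = -3*y
(∇×B)₃ = ∂B₂/∂x − ∂B₁/∂y = -2*z - 2
∇×B = (5*x + 3*z, -3*y, -2*z - 2)
At (-2, -2, -3): (-19, 6, 4).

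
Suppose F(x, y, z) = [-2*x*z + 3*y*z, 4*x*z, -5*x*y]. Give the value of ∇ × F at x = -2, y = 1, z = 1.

(∇×F)₁ = ∂F₃/∂y − ∂F₂/∂z = -9*x
(∇×F)₂ = ∂F₁/∂z − ∂F₃/∂x = -2*x + 8*y
(∇×F)₃ = ∂F₂/∂x − ∂F₁/∂y = z
∇×F = (-9*x, -2*x + 8*y, z)
At (-2, 1, 1): (18, 12, 1).

(18, 12, 1)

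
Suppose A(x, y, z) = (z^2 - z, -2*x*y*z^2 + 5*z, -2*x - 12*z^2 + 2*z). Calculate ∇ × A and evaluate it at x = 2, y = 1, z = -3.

(∇×A)₁ = ∂A₃/∂y − ∂A₂/∂z = 4*x*y*z - 5
(∇×A)₂ = ∂A₁/∂z − ∂A₃/∂x = 2*z + 1
(∇×A)₃ = ∂A₂/∂x − ∂A₁/∂y = -2*y*z^2
∇×A = (4*x*y*z - 5, 2*z + 1, -2*y*z^2)
At (2, 1, -3): (-29, -5, -18).

(-29, -5, -18)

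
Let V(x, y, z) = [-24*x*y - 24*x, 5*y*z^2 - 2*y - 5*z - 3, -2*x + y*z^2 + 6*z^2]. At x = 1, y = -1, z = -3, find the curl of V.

(-16, 2, 24)

(∇×V)₁ = ∂V₃/∂y − ∂V₂/∂z = -10*y*z + z^2 + 5
(∇×V)₂ = ∂V₁/∂z − ∂V₃/∂x = 2
(∇×V)₃ = ∂V₂/∂x − ∂V₁/∂y = 24*x
∇×V = (-10*y*z + z^2 + 5, 2, 24*x)
At (1, -1, -3): (-16, 2, 24).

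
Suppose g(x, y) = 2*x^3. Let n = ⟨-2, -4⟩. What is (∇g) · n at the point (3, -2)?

-108

∂g/∂x = 6*x^2
∂g/∂y = 0
∇g at (3, -2) = (54, 0)
∇g · n = (54)(-2) + (0)(-4) = -108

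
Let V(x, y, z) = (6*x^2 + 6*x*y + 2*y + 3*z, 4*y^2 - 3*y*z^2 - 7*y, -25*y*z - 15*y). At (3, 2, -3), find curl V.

(∇×V)₁ = ∂V₃/∂y − ∂V₂/∂z = 6*y*z - 25*z - 15
(∇×V)₂ = ∂V₁/∂z − ∂V₃/∂x = 3
(∇×V)₃ = ∂V₂/∂x − ∂V₁/∂y = -6*x - 2
∇×V = (6*y*z - 25*z - 15, 3, -6*x - 2)
At (3, 2, -3): (24, 3, -20).

(24, 3, -20)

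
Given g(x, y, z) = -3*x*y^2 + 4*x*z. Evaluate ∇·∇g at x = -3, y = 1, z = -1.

18

∂²g/∂x² = 0
∂²g/∂y² = -6*x
∂²g/∂z² = 0
∇²g = -6*x
At (-3, 1, -1): 18.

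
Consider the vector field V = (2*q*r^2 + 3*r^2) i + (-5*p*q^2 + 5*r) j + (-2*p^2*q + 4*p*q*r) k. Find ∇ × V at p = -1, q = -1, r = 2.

(-15, 16, -13)

(∇×V)₁ = ∂V₃/∂q − ∂V₂/∂r = -2*p^2 + 4*p*r - 5
(∇×V)₂ = ∂V₁/∂r − ∂V₃/∂p = 4*p*q + 6*r
(∇×V)₃ = ∂V₂/∂p − ∂V₁/∂q = -5*q^2 - 2*r^2
∇×V = (-2*p^2 + 4*p*r - 5, 4*p*q + 6*r, -5*q^2 - 2*r^2)
At (-1, -1, 2): (-15, 16, -13).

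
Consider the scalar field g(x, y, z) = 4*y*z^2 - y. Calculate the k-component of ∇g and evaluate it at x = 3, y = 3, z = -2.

-48

(∇g)_3 = ∂g/∂z = 8*y*z
At (3, 3, -2): -48.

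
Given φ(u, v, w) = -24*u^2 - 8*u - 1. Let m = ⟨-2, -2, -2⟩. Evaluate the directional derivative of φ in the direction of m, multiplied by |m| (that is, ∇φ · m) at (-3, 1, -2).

-272

∂φ/∂u = -48*u - 8
∂φ/∂v = 0
∂φ/∂w = 0
∇φ at (-3, 1, -2) = (136, 0, 0)
∇φ · m = (136)(-2) + (0)(-2) + (0)(-2) = -272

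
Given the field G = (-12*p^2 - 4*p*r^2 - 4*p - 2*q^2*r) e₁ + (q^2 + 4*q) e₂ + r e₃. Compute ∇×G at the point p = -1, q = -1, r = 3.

(0, 22, -12)

(∇×G)₁ = ∂G₃/∂q − ∂G₂/∂r = 0
(∇×G)₂ = ∂G₁/∂r − ∂G₃/∂p = -8*p*r - 2*q^2
(∇×G)₃ = ∂G₂/∂p − ∂G₁/∂q = 4*q*r
∇×G = (0, -8*p*r - 2*q^2, 4*q*r)
At (-1, -1, 3): (0, 22, -12).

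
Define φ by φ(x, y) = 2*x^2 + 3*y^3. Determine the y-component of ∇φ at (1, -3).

81

(∇φ)_2 = ∂φ/∂y = 9*y^2
At (1, -3): 81.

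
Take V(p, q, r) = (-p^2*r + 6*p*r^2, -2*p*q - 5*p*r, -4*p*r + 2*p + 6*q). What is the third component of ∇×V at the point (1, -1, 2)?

(∇×V)_3 = ∂V₂/∂p − ∂V₁/∂q
= -2*q - 5*r − (0)
= -2*q - 5*r
At (1, -1, 2): -8.

-8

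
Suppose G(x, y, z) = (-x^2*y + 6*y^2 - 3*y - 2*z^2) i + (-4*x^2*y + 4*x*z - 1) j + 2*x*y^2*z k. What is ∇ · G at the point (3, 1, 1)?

∂G₁/∂x = -2*x*y
∂G₂/∂y = -4*x^2
∂G₃/∂z = 2*x*y^2
∇·G = -4*x^2 + 2*x*y^2 - 2*x*y
At (3, 1, 1): -36.

-36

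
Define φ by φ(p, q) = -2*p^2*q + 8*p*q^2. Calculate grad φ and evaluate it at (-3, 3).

(108, -162)

∂φ/∂p = -4*p*q + 8*q^2
∂φ/∂q = -2*p^2 + 16*p*q
∇φ = (-4*p*q + 8*q^2, -2*p^2 + 16*p*q)
At (-3, 3): (108, -162).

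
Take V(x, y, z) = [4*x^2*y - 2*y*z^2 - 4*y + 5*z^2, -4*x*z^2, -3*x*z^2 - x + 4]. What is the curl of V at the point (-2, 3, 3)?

(∇×V)₁ = ∂V₃/∂y − ∂V₂/∂z = 8*x*z
(∇×V)₂ = ∂V₁/∂z − ∂V₃/∂x = -4*y*z + 3*z^2 + 10*z + 1
(∇×V)₃ = ∂V₂/∂x − ∂V₁/∂y = -4*x^2 - 2*z^2 + 4
∇×V = (8*x*z, -4*y*z + 3*z^2 + 10*z + 1, -4*x^2 - 2*z^2 + 4)
At (-2, 3, 3): (-48, 22, -30).

(-48, 22, -30)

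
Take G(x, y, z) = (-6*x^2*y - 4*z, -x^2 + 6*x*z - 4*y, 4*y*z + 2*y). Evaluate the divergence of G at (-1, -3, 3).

-52

∂G₁/∂x = -12*x*y
∂G₂/∂y = -4
∂G₃/∂z = 4*y
∇·G = -12*x*y + 4*y - 4
At (-1, -3, 3): -52.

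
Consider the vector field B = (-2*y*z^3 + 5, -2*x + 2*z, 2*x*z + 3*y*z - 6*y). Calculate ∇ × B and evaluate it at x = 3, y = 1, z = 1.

(-5, -8, 0)

(∇×B)₁ = ∂B₃/∂y − ∂B₂/∂z = 3*z - 8
(∇×B)₂ = ∂B₁/∂z − ∂B₃/∂x = -6*y*z^2 - 2*z
(∇×B)₃ = ∂B₂/∂x − ∂B₁/∂y = 2*z^3 - 2
∇×B = (3*z - 8, -6*y*z^2 - 2*z, 2*z^3 - 2)
At (3, 1, 1): (-5, -8, 0).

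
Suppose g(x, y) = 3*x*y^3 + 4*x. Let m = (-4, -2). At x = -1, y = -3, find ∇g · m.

470

∂g/∂x = 3*y^3 + 4
∂g/∂y = 9*x*y^2
∇g at (-1, -3) = (-77, -81)
∇g · m = (-77)(-4) + (-81)(-2) = 470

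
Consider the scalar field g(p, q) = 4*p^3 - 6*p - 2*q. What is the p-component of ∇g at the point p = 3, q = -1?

102

(∇g)_1 = ∂g/∂p = 12*p^2 - 6
At (3, -1): 102.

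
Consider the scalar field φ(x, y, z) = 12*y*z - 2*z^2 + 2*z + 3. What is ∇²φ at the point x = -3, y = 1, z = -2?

∂²φ/∂x² = 0
∂²φ/∂y² = 0
∂²φ/∂z² = -4
∇²φ = -4
At (-3, 1, -2): -4.

-4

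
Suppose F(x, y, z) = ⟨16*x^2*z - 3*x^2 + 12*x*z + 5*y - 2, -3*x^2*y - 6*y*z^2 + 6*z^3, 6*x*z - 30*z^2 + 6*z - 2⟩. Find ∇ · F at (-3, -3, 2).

-333

∂F₁/∂x = 32*x*z - 6*x + 12*z
∂F₂/∂y = -3*x^2 - 6*z^2
∂F₃/∂z = 6*x - 60*z + 6
∇·F = -3*x^2 + 32*x*z - 6*z^2 - 48*z + 6
At (-3, -3, 2): -333.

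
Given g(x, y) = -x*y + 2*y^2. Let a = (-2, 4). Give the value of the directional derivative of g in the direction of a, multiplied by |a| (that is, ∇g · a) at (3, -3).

-66

∂g/∂x = -y
∂g/∂y = -x + 4*y
∇g at (3, -3) = (3, -15)
∇g · a = (3)(-2) + (-15)(4) = -66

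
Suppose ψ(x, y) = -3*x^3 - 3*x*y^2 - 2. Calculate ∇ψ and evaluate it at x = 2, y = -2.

∂ψ/∂x = -9*x^2 - 3*y^2
∂ψ/∂y = -6*x*y
∇ψ = (-9*x^2 - 3*y^2, -6*x*y)
At (2, -2): (-48, 24).

(-48, 24)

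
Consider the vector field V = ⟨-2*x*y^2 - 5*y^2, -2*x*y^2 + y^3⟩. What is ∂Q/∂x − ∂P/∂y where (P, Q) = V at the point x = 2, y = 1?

16

∂V₂/∂x = -2*y^2
∂V₁/∂y = -4*x*y - 10*y
Scalar curl = 4*x*y - 2*y^2 + 10*y
At (2, 1): 16.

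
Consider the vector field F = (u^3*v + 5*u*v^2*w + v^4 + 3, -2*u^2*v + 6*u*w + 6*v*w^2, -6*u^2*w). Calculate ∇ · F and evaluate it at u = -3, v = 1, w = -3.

-6

∂F₁/∂u = 3*u^2*v + 5*v^2*w
∂F₂/∂v = -2*u^2 + 6*w^2
∂F₃/∂w = -6*u^2
∇·F = 3*u^2*v - 8*u^2 + 5*v^2*w + 6*w^2
At (-3, 1, -3): -6.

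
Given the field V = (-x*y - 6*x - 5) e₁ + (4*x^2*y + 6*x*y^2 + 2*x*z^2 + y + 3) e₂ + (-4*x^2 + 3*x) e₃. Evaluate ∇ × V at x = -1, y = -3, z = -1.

(-4, -11, 79)

(∇×V)₁ = ∂V₃/∂y − ∂V₂/∂z = -4*x*z
(∇×V)₂ = ∂V₁/∂z − ∂V₃/∂x = 8*x - 3
(∇×V)₃ = ∂V₂/∂x − ∂V₁/∂y = 8*x*y + x + 6*y^2 + 2*z^2
∇×V = (-4*x*z, 8*x - 3, 8*x*y + x + 6*y^2 + 2*z^2)
At (-1, -3, -1): (-4, -11, 79).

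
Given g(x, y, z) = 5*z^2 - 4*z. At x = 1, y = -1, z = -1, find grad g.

(0, 0, -14)

∂g/∂x = 0
∂g/∂y = 0
∂g/∂z = 10*z - 4
∇g = (0, 0, 10*z - 4)
At (1, -1, -1): (0, 0, -14).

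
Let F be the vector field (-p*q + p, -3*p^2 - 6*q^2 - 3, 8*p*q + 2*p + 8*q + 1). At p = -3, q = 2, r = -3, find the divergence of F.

∂F₁/∂p = -q + 1
∂F₂/∂q = -12*q
∂F₃/∂r = 0
∇·F = -13*q + 1
At (-3, 2, -3): -25.

-25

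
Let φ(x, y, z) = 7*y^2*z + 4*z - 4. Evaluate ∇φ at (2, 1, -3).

∂φ/∂x = 0
∂φ/∂y = 14*y*z
∂φ/∂z = 7*y^2 + 4
∇φ = (0, 14*y*z, 7*y^2 + 4)
At (2, 1, -3): (0, -42, 11).

(0, -42, 11)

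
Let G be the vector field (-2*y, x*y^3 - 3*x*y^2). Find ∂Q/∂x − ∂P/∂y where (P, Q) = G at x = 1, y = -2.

-18

∂G₂/∂x = y^3 - 3*y^2
∂G₁/∂y = -2
Scalar curl = y^3 - 3*y^2 + 2
At (1, -2): -18.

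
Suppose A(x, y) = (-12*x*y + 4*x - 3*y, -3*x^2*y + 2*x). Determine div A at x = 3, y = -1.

∂A₁/∂x = -12*y + 4
∂A₂/∂y = -3*x^2
∇·A = -3*x^2 - 12*y + 4
At (3, -1): -11.

-11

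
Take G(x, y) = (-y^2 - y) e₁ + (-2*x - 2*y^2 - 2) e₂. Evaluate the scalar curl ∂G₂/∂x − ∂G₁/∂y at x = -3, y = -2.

∂G₂/∂x = -2
∂G₁/∂y = -2*y - 1
Scalar curl = 2*y - 1
At (-3, -2): -5.

-5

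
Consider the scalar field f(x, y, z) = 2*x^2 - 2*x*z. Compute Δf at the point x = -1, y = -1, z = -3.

4

∂²f/∂x² = 4
∂²f/∂y² = 0
∂²f/∂z² = 0
∇²f = 4
At (-1, -1, -3): 4.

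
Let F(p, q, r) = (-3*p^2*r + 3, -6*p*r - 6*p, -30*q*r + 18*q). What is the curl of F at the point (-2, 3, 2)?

(∇×F)₁ = ∂F₃/∂q − ∂F₂/∂r = 6*p - 30*r + 18
(∇×F)₂ = ∂F₁/∂r − ∂F₃/∂p = -3*p^2
(∇×F)₃ = ∂F₂/∂p − ∂F₁/∂q = -6*r - 6
∇×F = (6*p - 30*r + 18, -3*p^2, -6*r - 6)
At (-2, 3, 2): (-54, -12, -18).

(-54, -12, -18)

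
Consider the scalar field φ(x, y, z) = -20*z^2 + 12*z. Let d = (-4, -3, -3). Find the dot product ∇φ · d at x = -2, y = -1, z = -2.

-276

∂φ/∂x = 0
∂φ/∂y = 0
∂φ/∂z = -40*z + 12
∇φ at (-2, -1, -2) = (0, 0, 92)
∇φ · d = (0)(-4) + (0)(-3) + (92)(-3) = -276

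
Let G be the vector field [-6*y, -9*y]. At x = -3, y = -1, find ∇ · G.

-9

∂G₁/∂x = 0
∂G₂/∂y = -9
∇·G = -9
At (-3, -1): -9.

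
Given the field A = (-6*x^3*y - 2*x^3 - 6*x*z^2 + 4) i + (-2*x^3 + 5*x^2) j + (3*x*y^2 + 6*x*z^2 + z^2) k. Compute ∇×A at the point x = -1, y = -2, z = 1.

(∇×A)₁ = ∂A₃/∂y − ∂A₂/∂z = 6*x*y
(∇×A)₂ = ∂A₁/∂z − ∂A₃/∂x = -12*x*z - 3*y^2 - 6*z^2
(∇×A)₃ = ∂A₂/∂x − ∂A₁/∂y = 6*x^3 - 6*x^2 + 10*x
∇×A = (6*x*y, -12*x*z - 3*y^2 - 6*z^2, 6*x^3 - 6*x^2 + 10*x)
At (-1, -2, 1): (12, -6, -22).

(12, -6, -22)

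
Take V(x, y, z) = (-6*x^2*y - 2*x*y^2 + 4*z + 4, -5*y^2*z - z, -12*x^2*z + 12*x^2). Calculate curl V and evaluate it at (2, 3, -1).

(∇×V)₁ = ∂V₃/∂y − ∂V₂/∂z = 5*y^2 + 1
(∇×V)₂ = ∂V₁/∂z − ∂V₃/∂x = 24*x*z - 24*x + 4
(∇×V)₃ = ∂V₂/∂x − ∂V₁/∂y = 6*x^2 + 4*x*y
∇×V = (5*y^2 + 1, 24*x*z - 24*x + 4, 6*x^2 + 4*x*y)
At (2, 3, -1): (46, -92, 48).

(46, -92, 48)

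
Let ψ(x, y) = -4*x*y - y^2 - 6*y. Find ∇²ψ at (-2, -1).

-2

∂²ψ/∂x² = 0
∂²ψ/∂y² = -2
∇²ψ = -2
At (-2, -1): -2.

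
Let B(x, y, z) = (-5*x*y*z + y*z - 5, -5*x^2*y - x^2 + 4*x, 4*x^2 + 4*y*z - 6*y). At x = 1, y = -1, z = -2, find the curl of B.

(-14, -4, 4)

(∇×B)₁ = ∂B₃/∂y − ∂B₂/∂z = 4*z - 6
(∇×B)₂ = ∂B₁/∂z − ∂B₃/∂x = -5*x*y - 8*x + y
(∇×B)₃ = ∂B₂/∂x − ∂B₁/∂y = -10*x*y + 5*x*z - 2*x - z + 4
∇×B = (4*z - 6, -5*x*y - 8*x + y, -10*x*y + 5*x*z - 2*x - z + 4)
At (1, -1, -2): (-14, -4, 4).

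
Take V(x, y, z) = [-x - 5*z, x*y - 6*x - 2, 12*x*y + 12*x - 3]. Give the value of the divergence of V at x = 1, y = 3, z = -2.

0

∂V₁/∂x = -1
∂V₂/∂y = x
∂V₃/∂z = 0
∇·V = x - 1
At (1, 3, -2): 0.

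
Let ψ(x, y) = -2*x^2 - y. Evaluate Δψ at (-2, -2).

∂²ψ/∂x² = -4
∂²ψ/∂y² = 0
∇²ψ = -4
At (-2, -2): -4.

-4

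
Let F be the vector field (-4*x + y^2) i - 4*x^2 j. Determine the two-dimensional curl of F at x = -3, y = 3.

18

∂F₂/∂x = -8*x
∂F₁/∂y = 2*y
Scalar curl = -8*x - 2*y
At (-3, 3): 18.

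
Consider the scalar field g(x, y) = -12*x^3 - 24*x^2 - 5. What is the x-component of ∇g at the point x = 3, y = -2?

-468

(∇g)_1 = ∂g/∂x = -36*x^2 - 48*x
At (3, -2): -468.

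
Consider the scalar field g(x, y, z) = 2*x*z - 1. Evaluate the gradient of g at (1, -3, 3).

∂g/∂x = 2*z
∂g/∂y = 0
∂g/∂z = 2*x
∇g = (2*z, 0, 2*x)
At (1, -3, 3): (6, 0, 2).

(6, 0, 2)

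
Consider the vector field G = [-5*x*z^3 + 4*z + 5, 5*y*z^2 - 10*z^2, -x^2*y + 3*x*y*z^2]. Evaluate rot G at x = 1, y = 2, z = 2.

(11, -76, 0)

(∇×G)₁ = ∂G₃/∂y − ∂G₂/∂z = -x^2 + 3*x*z^2 - 10*y*z + 20*z
(∇×G)₂ = ∂G₁/∂z − ∂G₃/∂x = 2*x*y - 15*x*z^2 - 3*y*z^2 + 4
(∇×G)₃ = ∂G₂/∂x − ∂G₁/∂y = 0
∇×G = (-x^2 + 3*x*z^2 - 10*y*z + 20*z, 2*x*y - 15*x*z^2 - 3*y*z^2 + 4, 0)
At (1, 2, 2): (11, -76, 0).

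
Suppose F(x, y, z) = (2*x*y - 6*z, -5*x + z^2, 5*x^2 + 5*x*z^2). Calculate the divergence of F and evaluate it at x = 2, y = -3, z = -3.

∂F₁/∂x = 2*y
∂F₂/∂y = 0
∂F₃/∂z = 10*x*z
∇·F = 10*x*z + 2*y
At (2, -3, -3): -66.

-66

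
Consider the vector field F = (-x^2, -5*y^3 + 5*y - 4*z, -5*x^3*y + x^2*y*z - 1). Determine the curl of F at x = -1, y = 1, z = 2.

(11, 19, 0)

(∇×F)₁ = ∂F₃/∂y − ∂F₂/∂z = -5*x^3 + x^2*z + 4
(∇×F)₂ = ∂F₁/∂z − ∂F₃/∂x = 15*x^2*y - 2*x*y*z
(∇×F)₃ = ∂F₂/∂x − ∂F₁/∂y = 0
∇×F = (-5*x^3 + x^2*z + 4, 15*x^2*y - 2*x*y*z, 0)
At (-1, 1, 2): (11, 19, 0).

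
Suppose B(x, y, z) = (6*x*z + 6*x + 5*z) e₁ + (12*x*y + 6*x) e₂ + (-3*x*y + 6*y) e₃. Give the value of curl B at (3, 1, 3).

(∇×B)₁ = ∂B₃/∂y − ∂B₂/∂z = -3*x + 6
(∇×B)₂ = ∂B₁/∂z − ∂B₃/∂x = 6*x + 3*y + 5
(∇×B)₃ = ∂B₂/∂x − ∂B₁/∂y = 12*y + 6
∇×B = (-3*x + 6, 6*x + 3*y + 5, 12*y + 6)
At (3, 1, 3): (-3, 26, 18).

(-3, 26, 18)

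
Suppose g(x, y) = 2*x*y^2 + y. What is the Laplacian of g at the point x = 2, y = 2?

∂²g/∂x² = 0
∂²g/∂y² = 4*x
∇²g = 4*x
At (2, 2): 8.

8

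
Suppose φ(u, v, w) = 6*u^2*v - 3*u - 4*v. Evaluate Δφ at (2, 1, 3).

∂²φ/∂u² = 12*v
∂²φ/∂v² = 0
∂²φ/∂w² = 0
∇²φ = 12*v
At (2, 1, 3): 12.

12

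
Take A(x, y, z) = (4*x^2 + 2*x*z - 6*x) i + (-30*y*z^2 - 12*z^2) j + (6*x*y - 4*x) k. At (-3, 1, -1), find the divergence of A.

∂A₁/∂x = 8*x + 2*z - 6
∂A₂/∂y = -30*z^2
∂A₃/∂z = 0
∇·A = 8*x - 30*z^2 + 2*z - 6
At (-3, 1, -1): -62.

-62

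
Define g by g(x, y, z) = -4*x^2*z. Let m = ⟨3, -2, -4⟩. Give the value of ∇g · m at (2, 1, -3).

208

∂g/∂x = -8*x*z
∂g/∂y = 0
∂g/∂z = -4*x^2
∇g at (2, 1, -3) = (48, 0, -16)
∇g · m = (48)(3) + (0)(-2) + (-16)(-4) = 208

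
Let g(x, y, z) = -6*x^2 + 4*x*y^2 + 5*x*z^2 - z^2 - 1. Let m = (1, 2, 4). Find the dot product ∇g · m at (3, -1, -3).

∂g/∂x = -12*x + 4*y^2 + 5*z^2
∂g/∂y = 8*x*y
∂g/∂z = 10*x*z - 2*z
∇g at (3, -1, -3) = (13, -24, -84)
∇g · m = (13)(1) + (-24)(2) + (-84)(4) = -371

-371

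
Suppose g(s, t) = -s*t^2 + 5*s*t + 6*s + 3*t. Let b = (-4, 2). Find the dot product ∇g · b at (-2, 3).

∂g/∂s = -t^2 + 5*t + 6
∂g/∂t = -2*s*t + 5*s + 3
∇g at (-2, 3) = (12, 5)
∇g · b = (12)(-4) + (5)(2) = -38

-38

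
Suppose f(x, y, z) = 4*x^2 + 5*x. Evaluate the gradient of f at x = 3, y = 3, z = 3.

(29, 0, 0)

∂f/∂x = 8*x + 5
∂f/∂y = 0
∂f/∂z = 0
∇f = (8*x + 5, 0, 0)
At (3, 3, 3): (29, 0, 0).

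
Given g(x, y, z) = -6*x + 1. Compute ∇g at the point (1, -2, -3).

∂g/∂x = -6
∂g/∂y = 0
∂g/∂z = 0
∇g = (-6, 0, 0)
At (1, -2, -3): (-6, 0, 0).

(-6, 0, 0)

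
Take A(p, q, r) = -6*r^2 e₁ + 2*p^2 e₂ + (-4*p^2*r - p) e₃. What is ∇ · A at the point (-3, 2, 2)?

-36

∂A₁/∂p = 0
∂A₂/∂q = 0
∂A₃/∂r = -4*p^2
∇·A = -4*p^2
At (-3, 2, 2): -36.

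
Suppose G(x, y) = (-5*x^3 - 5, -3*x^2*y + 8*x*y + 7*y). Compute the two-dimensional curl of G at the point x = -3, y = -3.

∂G₂/∂x = -6*x*y + 8*y
∂G₁/∂y = 0
Scalar curl = -6*x*y + 8*y
At (-3, -3): -78.

-78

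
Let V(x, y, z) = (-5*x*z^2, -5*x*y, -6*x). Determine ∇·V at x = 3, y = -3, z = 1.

∂V₁/∂x = -5*z^2
∂V₂/∂y = -5*x
∂V₃/∂z = 0
∇·V = -5*x - 5*z^2
At (3, -3, 1): -20.

-20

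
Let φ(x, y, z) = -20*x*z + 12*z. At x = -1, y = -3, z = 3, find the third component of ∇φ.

32

(∇φ)_3 = ∂φ/∂z = -20*x + 12
At (-1, -3, 3): 32.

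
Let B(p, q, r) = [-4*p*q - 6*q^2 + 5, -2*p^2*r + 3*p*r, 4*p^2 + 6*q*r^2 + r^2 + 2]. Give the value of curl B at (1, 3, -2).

(∇×B)₁ = ∂B₃/∂q − ∂B₂/∂r = 2*p^2 - 3*p + 6*r^2
(∇×B)₂ = ∂B₁/∂r − ∂B₃/∂p = -8*p
(∇×B)₃ = ∂B₂/∂p − ∂B₁/∂q = -4*p*r + 4*p + 12*q + 3*r
∇×B = (2*p^2 - 3*p + 6*r^2, -8*p, -4*p*r + 4*p + 12*q + 3*r)
At (1, 3, -2): (23, -8, 42).

(23, -8, 42)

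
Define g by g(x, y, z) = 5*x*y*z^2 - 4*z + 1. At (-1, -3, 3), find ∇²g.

∂²g/∂x² = 0
∂²g/∂y² = 0
∂²g/∂z² = 10*x*y
∇²g = 10*x*y
At (-1, -3, 3): 30.

30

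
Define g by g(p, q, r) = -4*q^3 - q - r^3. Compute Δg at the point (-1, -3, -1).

78

∂²g/∂p² = 0
∂²g/∂q² = -24*q
∂²g/∂r² = -6*r
∇²g = -24*q - 6*r
At (-1, -3, -1): 78.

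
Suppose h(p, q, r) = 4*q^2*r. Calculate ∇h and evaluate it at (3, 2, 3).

(0, 48, 16)

∂h/∂p = 0
∂h/∂q = 8*q*r
∂h/∂r = 4*q^2
∇h = (0, 8*q*r, 4*q^2)
At (3, 2, 3): (0, 48, 16).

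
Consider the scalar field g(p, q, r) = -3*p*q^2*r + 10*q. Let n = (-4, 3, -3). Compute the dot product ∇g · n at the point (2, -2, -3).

-258

∂g/∂p = -3*q^2*r
∂g/∂q = -6*p*q*r + 10
∂g/∂r = -3*p*q^2
∇g at (2, -2, -3) = (36, -62, -24)
∇g · n = (36)(-4) + (-62)(3) + (-24)(-3) = -258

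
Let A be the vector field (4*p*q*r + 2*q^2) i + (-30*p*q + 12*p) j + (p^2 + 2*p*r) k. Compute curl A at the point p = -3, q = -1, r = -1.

(0, 20, 34)

(∇×A)₁ = ∂A₃/∂q − ∂A₂/∂r = 0
(∇×A)₂ = ∂A₁/∂r − ∂A₃/∂p = 4*p*q - 2*p - 2*r
(∇×A)₃ = ∂A₂/∂p − ∂A₁/∂q = -4*p*r - 34*q + 12
∇×A = (0, 4*p*q - 2*p - 2*r, -4*p*r - 34*q + 12)
At (-3, -1, -1): (0, 20, 34).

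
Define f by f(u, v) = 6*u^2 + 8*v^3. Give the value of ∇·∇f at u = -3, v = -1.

-36

∂²f/∂u² = 12
∂²f/∂v² = 48*v
∇²f = 48*v + 12
At (-3, -1): -36.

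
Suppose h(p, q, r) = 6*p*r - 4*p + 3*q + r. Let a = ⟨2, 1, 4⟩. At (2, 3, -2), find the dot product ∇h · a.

23

∂h/∂p = 6*r - 4
∂h/∂q = 3
∂h/∂r = 6*p + 1
∇h at (2, 3, -2) = (-16, 3, 13)
∇h · a = (-16)(2) + (3)(1) + (13)(4) = 23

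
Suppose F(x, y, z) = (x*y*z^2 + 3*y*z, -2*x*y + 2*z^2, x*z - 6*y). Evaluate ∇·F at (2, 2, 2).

6

∂F₁/∂x = y*z^2
∂F₂/∂y = -2*x
∂F₃/∂z = x
∇·F = -x + y*z^2
At (2, 2, 2): 6.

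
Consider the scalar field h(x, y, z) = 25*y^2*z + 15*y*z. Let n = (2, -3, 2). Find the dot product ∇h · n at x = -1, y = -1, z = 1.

∂h/∂x = 0
∂h/∂y = 50*y*z + 15*z
∂h/∂z = 25*y^2 + 15*y
∇h at (-1, -1, 1) = (0, -35, 10)
∇h · n = (0)(2) + (-35)(-3) + (10)(2) = 125

125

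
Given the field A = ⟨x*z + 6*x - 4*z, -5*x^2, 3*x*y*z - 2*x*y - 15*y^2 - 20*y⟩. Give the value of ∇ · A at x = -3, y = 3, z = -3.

∂A₁/∂x = z + 6
∂A₂/∂y = 0
∂A₃/∂z = 3*x*y
∇·A = 3*x*y + z + 6
At (-3, 3, -3): -24.

-24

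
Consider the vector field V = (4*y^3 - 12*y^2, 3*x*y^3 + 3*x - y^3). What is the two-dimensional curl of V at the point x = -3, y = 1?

∂V₂/∂x = 3*y^3 + 3
∂V₁/∂y = 12*y^2 - 24*y
Scalar curl = 3*y^3 - 12*y^2 + 24*y + 3
At (-3, 1): 18.

18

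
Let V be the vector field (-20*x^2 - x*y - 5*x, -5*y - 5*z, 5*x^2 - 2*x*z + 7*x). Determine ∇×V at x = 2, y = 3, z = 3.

(∇×V)₁ = ∂V₃/∂y − ∂V₂/∂z = 5
(∇×V)₂ = ∂V₁/∂z − ∂V₃/∂x = -10*x + 2*z - 7
(∇×V)₃ = ∂V₂/∂x − ∂V₁/∂y = x
∇×V = (5, -10*x + 2*z - 7, x)
At (2, 3, 3): (5, -21, 2).

(5, -21, 2)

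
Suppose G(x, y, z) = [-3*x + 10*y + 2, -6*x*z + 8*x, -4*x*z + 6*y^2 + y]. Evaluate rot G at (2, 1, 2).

(∇×G)₁ = ∂G₃/∂y − ∂G₂/∂z = 6*x + 12*y + 1
(∇×G)₂ = ∂G₁/∂z − ∂G₃/∂x = 4*z
(∇×G)₃ = ∂G₂/∂x − ∂G₁/∂y = -6*z - 2
∇×G = (6*x + 12*y + 1, 4*z, -6*z - 2)
At (2, 1, 2): (25, 8, -14).

(25, 8, -14)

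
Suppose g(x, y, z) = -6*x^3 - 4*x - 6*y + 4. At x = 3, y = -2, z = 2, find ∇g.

∂g/∂x = -18*x^2 - 4
∂g/∂y = -6
∂g/∂z = 0
∇g = (-18*x^2 - 4, -6, 0)
At (3, -2, 2): (-166, -6, 0).

(-166, -6, 0)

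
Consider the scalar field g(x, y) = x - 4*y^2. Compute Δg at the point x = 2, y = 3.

-8

∂²g/∂x² = 0
∂²g/∂y² = -8
∇²g = -8
At (2, 3): -8.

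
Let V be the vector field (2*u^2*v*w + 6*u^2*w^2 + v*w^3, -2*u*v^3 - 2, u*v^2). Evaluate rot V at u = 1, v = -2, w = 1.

(-4, -2, 13)

(∇×V)₁ = ∂V₃/∂v − ∂V₂/∂w = 2*u*v
(∇×V)₂ = ∂V₁/∂w − ∂V₃/∂u = 2*u^2*v + 12*u^2*w - v^2 + 3*v*w^2
(∇×V)₃ = ∂V₂/∂u − ∂V₁/∂v = -2*u^2*w - 2*v^3 - w^3
∇×V = (2*u*v, 2*u^2*v + 12*u^2*w - v^2 + 3*v*w^2, -2*u^2*w - 2*v^3 - w^3)
At (1, -2, 1): (-4, -2, 13).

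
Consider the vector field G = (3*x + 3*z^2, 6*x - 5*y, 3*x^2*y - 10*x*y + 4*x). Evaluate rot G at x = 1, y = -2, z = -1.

(-7, -18, 6)

(∇×G)₁ = ∂G₃/∂y − ∂G₂/∂z = 3*x^2 - 10*x
(∇×G)₂ = ∂G₁/∂z − ∂G₃/∂x = -6*x*y + 10*y + 6*z - 4
(∇×G)₃ = ∂G₂/∂x − ∂G₁/∂y = 6
∇×G = (3*x^2 - 10*x, -6*x*y + 10*y + 6*z - 4, 6)
At (1, -2, -1): (-7, -18, 6).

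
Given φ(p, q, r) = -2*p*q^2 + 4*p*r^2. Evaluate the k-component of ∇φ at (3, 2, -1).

(∇φ)_3 = ∂φ/∂r = 8*p*r
At (3, 2, -1): -24.

-24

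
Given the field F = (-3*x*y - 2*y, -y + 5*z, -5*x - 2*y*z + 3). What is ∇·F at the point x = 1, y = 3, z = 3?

-16

∂F₁/∂x = -3*y
∂F₂/∂y = -1
∂F₃/∂z = -2*y
∇·F = -5*y - 1
At (1, 3, 3): -16.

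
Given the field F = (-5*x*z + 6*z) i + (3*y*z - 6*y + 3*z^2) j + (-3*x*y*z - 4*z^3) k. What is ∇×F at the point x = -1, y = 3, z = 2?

(∇×F)₁ = ∂F₃/∂y − ∂F₂/∂z = -3*x*z - 3*y - 6*z
(∇×F)₂ = ∂F₁/∂z − ∂F₃/∂x = -5*x + 3*y*z + 6
(∇×F)₃ = ∂F₂/∂x − ∂F₁/∂y = 0
∇×F = (-3*x*z - 3*y - 6*z, -5*x + 3*y*z + 6, 0)
At (-1, 3, 2): (-15, 29, 0).

(-15, 29, 0)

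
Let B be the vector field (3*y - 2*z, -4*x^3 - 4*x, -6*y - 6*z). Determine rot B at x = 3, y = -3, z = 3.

(-6, -2, -115)

(∇×B)₁ = ∂B₃/∂y − ∂B₂/∂z = -6
(∇×B)₂ = ∂B₁/∂z − ∂B₃/∂x = -2
(∇×B)₃ = ∂B₂/∂x − ∂B₁/∂y = -12*x^2 - 7
∇×B = (-6, -2, -12*x^2 - 7)
At (3, -3, 3): (-6, -2, -115).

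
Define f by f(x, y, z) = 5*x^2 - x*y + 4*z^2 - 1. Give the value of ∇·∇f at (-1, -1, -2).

∂²f/∂x² = 10
∂²f/∂y² = 0
∂²f/∂z² = 8
∇²f = 18
At (-1, -1, -2): 18.

18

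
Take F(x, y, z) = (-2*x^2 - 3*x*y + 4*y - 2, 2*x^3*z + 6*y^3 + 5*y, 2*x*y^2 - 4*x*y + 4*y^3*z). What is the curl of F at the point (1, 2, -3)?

(-142, 0, -19)

(∇×F)₁ = ∂F₃/∂y − ∂F₂/∂z = -2*x^3 + 4*x*y - 4*x + 12*y^2*z
(∇×F)₂ = ∂F₁/∂z − ∂F₃/∂x = -2*y^2 + 4*y
(∇×F)₃ = ∂F₂/∂x − ∂F₁/∂y = 6*x^2*z + 3*x - 4
∇×F = (-2*x^3 + 4*x*y - 4*x + 12*y^2*z, -2*y^2 + 4*y, 6*x^2*z + 3*x - 4)
At (1, 2, -3): (-142, 0, -19).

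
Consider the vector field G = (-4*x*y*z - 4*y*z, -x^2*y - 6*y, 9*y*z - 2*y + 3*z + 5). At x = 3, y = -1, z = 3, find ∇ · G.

∂G₁/∂x = -4*y*z
∂G₂/∂y = -x^2 - 6
∂G₃/∂z = 9*y + 3
∇·G = -x^2 - 4*y*z + 9*y - 3
At (3, -1, 3): -9.

-9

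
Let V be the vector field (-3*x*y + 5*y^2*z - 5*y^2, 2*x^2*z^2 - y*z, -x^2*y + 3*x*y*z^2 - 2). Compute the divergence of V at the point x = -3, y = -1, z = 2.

∂V₁/∂x = -3*y
∂V₂/∂y = -z
∂V₃/∂z = 6*x*y*z
∇·V = 6*x*y*z - 3*y - z
At (-3, -1, 2): 37.

37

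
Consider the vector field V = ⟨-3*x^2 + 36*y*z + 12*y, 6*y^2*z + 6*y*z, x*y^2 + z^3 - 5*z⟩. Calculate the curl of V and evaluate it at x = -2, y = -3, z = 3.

(∇×V)₁ = ∂V₃/∂y − ∂V₂/∂z = 2*x*y - 6*y^2 - 6*y
(∇×V)₂ = ∂V₁/∂z − ∂V₃/∂x = -y^2 + 36*y
(∇×V)₃ = ∂V₂/∂x − ∂V₁/∂y = -36*z - 12
∇×V = (2*x*y - 6*y^2 - 6*y, -y^2 + 36*y, -36*z - 12)
At (-2, -3, 3): (-24, -117, -120).

(-24, -117, -120)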